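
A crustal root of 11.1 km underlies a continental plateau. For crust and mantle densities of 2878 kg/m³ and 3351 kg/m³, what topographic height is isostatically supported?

In Airy isostatic equilibrium: ρ_c h = (ρ_m − ρ_c) r.
h = r (ρ_m − ρ_c) / ρ_c = 11.1 km × (3351 − 2878) / 2878 = 1.82 km.

1.82 km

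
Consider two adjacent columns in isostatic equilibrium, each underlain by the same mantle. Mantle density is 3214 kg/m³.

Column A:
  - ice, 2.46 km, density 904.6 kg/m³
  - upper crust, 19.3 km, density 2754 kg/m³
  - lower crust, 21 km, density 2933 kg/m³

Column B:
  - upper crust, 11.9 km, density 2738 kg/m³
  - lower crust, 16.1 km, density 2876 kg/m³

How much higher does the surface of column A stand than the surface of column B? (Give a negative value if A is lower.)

2.91 km

For any compensation level in the mantle, the mantle terms cancel and isostasy reduces to e = (Σt_A − Σt_B) − (Σ(ρt)_A − Σ(ρt)_B) / ρ_m.
Σt_A = 42.76 km; Σt_B = 28 km; Σ(ρt)_A = 116970.516; Σ(ρt)_B = 78885.8 (in km·kg/m³).
e = (42.76 − 28) − (116970.516 − 78885.8) / 3214 = 2.91 km.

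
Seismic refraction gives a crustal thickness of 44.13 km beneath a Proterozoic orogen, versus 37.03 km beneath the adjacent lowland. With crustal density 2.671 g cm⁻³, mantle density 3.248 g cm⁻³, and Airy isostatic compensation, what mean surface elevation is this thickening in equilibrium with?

Excess crust Δ = 44.13 km − 37.03 km = 7.1 km, split between elevation h and root r with h + r = Δ.
Airy balance ρ_c h = (ρ_m − ρ_c) r gives r = h ρ_c/(ρ_m − ρ_c), so h (1 + ρ_c/(ρ_m − ρ_c)) = Δ, i.e. h = Δ (ρ_m − ρ_c)/ρ_m.
h = 7.1 km × 0.577/3.248 = 1.26 km.

1.26 km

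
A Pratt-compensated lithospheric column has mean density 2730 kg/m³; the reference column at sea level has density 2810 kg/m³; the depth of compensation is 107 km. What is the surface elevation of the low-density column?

3.14 km

ρ_ref D = ρ (D + h) → h = D (ρ_ref − ρ)/ρ.
h = 107 km × (2810 − 2730)/2730 = 3.14 km.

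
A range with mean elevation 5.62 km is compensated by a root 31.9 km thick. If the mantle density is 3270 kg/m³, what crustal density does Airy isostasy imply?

ρ_c h = (ρ_m − ρ_c) r → ρ_c (h + r) = ρ_m r → ρ_c = ρ_m r / (h + r).
ρ_c = 3270 × 31.9 km / (5.62 km + 31.9 km) = 2780 kg/m³.

2780 kg/m³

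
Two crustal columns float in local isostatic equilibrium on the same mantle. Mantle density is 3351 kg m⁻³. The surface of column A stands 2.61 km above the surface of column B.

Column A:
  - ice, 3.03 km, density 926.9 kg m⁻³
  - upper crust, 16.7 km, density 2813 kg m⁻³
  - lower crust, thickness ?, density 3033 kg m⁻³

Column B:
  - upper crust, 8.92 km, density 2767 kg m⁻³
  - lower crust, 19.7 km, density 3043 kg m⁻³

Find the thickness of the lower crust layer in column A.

11.6 km

Take the compensation level at the base of the deeper column (depth z_c below the surface of column A) and equate Σ ρ_i t_i down to z_c; mantle fills any gap and the z_c terms cancel.
Column A: 3.03×926.9 + 16.7×2813 + x×3033 + (z_c − 19.73 − x)×3351
Column B: 2.61×0 + 8.92×2767 + 19.7×3043 + (z_c − 2.61 − 28.62)×3351
The z_c×3351 term appears on both sides and cancels. Collect the known terms of each column as K = Σ(ρt)_known − 3351 × (depth of known layers): K_A = 49785.607 − 3351×19.73 = −16329.623; K_B = 84628.74 − 3351×(2.61 + 28.62) = −20022.99.
Balance: K_A − x×(3351 − 3033) = K_B, so x = (K_A − K_B)/(3351 − 3033) = 3693.37/318 = 11.6 km.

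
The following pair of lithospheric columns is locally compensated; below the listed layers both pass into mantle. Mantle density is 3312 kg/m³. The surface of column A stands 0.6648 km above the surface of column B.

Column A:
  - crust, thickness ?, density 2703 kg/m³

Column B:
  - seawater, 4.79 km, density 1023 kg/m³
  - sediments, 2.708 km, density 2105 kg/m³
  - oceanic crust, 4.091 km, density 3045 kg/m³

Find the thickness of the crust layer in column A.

28.8 km

Take the compensation level at the base of the deeper column (depth z_c below the surface of column A) and equate Σ ρ_i t_i down to z_c; mantle fills any gap and the z_c terms cancel.
Column A: x×2703 + (z_c − 0 − x)×3312
Column B: 0.6648×0 + 4.79×1023 + 2.708×2105 + 4.091×3045 + (z_c − 0.6648 − 11.589)×3312
The z_c×3312 term appears on both sides and cancels. Collect the known terms of each column as K = Σ(ρt)_known − 3312 × (depth of known layers): K_A = 0 − 3312×0 = 0; K_B = 23057.605 − 3312×(0.6648 + 11.589) = −17526.9806.
Balance: K_A − x×(3312 − 2703) = K_B, so x = (K_A − K_B)/(3312 − 2703) = 17527/609 = 28.8 km.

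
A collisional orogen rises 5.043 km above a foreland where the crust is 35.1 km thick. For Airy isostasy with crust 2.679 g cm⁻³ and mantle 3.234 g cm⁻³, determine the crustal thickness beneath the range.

64.5 km

Root depth r = h ρ_c / (ρ_m − ρ_c) = 5.043 km × 2.679 / 0.555 = 24.34 km.
Total thickness = T + h + r = 35.1 km + 5.043 km + 24.34 km = 64.5 km.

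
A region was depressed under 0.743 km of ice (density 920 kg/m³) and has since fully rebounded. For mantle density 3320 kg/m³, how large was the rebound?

Removing the load lets mantle flow back in; uplift u satisfies ρ_ice t = ρ_m u.
u = t ρ_ice/ρ_m = 0.743 km × 920/3320 = 0.206 km.

0.206 km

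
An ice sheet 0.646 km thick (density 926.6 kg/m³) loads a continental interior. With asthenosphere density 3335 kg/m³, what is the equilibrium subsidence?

0.179 km

For local isostatic compensation: the ice load ρ_ice t is balanced by mantle displaced below, ρ_m s.
s = t ρ_ice / ρ_m = 0.646 km × 926.6/3335 = 0.179 km.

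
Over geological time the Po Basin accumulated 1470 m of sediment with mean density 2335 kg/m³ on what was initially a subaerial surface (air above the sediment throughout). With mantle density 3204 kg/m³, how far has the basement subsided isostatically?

1070 m

Subaerial load: s = t ρ_sed / ρ_m = 1470 m × 2335/3204 = 1070 m.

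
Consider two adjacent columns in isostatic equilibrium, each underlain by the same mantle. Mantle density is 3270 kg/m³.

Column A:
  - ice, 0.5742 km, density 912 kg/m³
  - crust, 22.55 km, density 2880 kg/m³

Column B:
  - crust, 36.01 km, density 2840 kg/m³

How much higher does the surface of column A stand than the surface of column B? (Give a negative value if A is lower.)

−1.63 km

For any compensation level in the mantle, the mantle terms cancel and isostasy reduces to e = (Σt_A − Σt_B) − (Σ(ρt)_A − Σ(ρt)_B) / ρ_m.
Σt_A = 23.1242 km; Σt_B = 36.01 km; Σ(ρt)_A = 65467.6704; Σ(ρt)_B = 102268.4 (in km·kg/m³).
e = (23.1242 − 36.01) − (65467.6704 − 102268.4) / 3270 = −1.63 km.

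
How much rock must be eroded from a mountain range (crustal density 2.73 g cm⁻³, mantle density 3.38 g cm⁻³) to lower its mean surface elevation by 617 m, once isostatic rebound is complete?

3210 m

Net drop Δ = e − u = e − e ρ_c/ρ_m = e (ρ_m − ρ_c)/ρ_m.
e = Δ ρ_m/(ρ_m − ρ_c) = 617 m × 3.38/0.65 = 3210 m.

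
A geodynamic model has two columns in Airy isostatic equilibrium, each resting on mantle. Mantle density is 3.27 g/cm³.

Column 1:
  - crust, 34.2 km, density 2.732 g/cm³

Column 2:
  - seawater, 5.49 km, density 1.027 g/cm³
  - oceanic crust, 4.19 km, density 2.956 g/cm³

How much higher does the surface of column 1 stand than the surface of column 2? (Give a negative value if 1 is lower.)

1.46 km

For any compensation level in the mantle, the mantle terms cancel and isostasy reduces to e = (Σt_1 − Σt_2) − (Σ(ρt)_1 − Σ(ρt)_2) / ρ_m.
Σt_1 = 34.2 km; Σt_2 = 9.68 km; Σ(ρt)_1 = 93.4344; Σ(ρt)_2 = 18.02387 (in km·g/cm³).
e = (34.2 − 9.68) − (93.4344 − 18.02387) / 3.27 = 1.46 km.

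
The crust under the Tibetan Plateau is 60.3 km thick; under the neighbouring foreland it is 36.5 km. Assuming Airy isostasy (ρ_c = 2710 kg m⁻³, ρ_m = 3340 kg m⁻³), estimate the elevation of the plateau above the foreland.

4.49 km

Excess crust Δ = 60.3 km − 36.5 km = 23.8 km, split between elevation h and root r with h + r = Δ.
Airy balance ρ_c h = (ρ_m − ρ_c) r gives r = h ρ_c/(ρ_m − ρ_c), so h (1 + ρ_c/(ρ_m − ρ_c)) = Δ, i.e. h = Δ (ρ_m − ρ_c)/ρ_m.
h = 23.8 km × 630/3340 = 4.49 km.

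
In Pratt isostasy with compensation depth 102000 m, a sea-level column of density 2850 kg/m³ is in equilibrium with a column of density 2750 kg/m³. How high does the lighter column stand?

3710 m

ρ_ref D = ρ (D + h) → h = D (ρ_ref − ρ)/ρ.
h = 102000 m × (2850 − 2750)/2750 = 3710 m.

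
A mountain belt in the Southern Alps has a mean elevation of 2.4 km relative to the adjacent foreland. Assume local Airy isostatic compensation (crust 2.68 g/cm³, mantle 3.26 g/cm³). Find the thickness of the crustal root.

Isostatic balance requires: the weight of the topography is balanced by the buoyancy of the root, ρ_c h = (ρ_m − ρ_c) r.
r = h · ρ_c / (ρ_m − ρ_c) = 2.4 km × 2.68 / (3.26 − 2.68) = 11.1 km.

11.1 km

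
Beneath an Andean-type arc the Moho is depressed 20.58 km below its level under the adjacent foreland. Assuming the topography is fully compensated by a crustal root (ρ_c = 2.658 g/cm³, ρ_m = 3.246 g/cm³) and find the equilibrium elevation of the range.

4.55 km

By Archimedes' principle applied to the lithosphere: ρ_c h = (ρ_m − ρ_c) r.
h = r (ρ_m − ρ_c) / ρ_c = 20.58 km × (3.246 − 2.658) / 2.658 = 4.55 km.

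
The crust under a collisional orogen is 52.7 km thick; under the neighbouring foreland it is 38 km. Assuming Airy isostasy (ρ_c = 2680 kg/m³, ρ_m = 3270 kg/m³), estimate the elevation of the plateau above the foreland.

Excess crust Δ = 52.7 km − 38 km = 14.7 km, split between elevation h and root r with h + r = Δ.
Airy balance ρ_c h = (ρ_m − ρ_c) r gives r = h ρ_c/(ρ_m − ρ_c), so h (1 + ρ_c/(ρ_m − ρ_c)) = Δ, i.e. h = Δ (ρ_m − ρ_c)/ρ_m.
h = 14.7 km × 590/3270 = 2.65 km.

2.65 km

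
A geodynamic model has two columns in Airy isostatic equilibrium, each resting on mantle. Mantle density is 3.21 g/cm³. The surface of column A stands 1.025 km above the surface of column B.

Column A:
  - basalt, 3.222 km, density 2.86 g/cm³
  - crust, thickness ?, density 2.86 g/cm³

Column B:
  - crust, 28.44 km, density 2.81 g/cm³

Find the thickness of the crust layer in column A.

38.7 km

Take the compensation level at the base of the deeper column (depth z_c below the surface of column A) and equate Σ ρ_i t_i down to z_c; mantle fills any gap and the z_c terms cancel.
Column A: 3.222×2.86 + x×2.86 + (z_c − 3.222 − x)×3.21
Column B: 1.025×0 + 28.44×2.81 + (z_c − 1.025 − 28.44)×3.21
The z_c×3.21 term appears on both sides and cancels. Collect the known terms of each column as K = Σ(ρt)_known − 3.21 × (depth of known layers): K_A = 9.21492 − 3.21×3.222 = −1.1277; K_B = 79.9164 − 3.21×(1.025 + 28.44) = −14.66625.
Balance: K_A − x×(3.21 − 2.86) = K_B, so x = (K_A − K_B)/(3.21 − 2.86) = 13.5385/0.35 = 38.7 km.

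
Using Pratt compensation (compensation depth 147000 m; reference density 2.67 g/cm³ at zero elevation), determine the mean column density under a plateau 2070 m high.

2.63 g/cm³

Pratt balance: ρ_ref D = ρ (D + h).
ρ = ρ_ref D/(D + h) = 2.67 × 147000 m/(147000 m + 2070 m) = 2.63 g/cm³.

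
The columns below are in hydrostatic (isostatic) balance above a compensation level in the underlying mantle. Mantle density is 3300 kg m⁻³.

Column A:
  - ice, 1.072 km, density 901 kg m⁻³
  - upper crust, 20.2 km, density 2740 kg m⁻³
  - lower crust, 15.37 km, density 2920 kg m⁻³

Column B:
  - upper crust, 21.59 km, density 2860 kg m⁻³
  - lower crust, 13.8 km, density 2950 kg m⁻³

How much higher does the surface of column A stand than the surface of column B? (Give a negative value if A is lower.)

1.63 km

For any compensation level in the mantle, the mantle terms cancel and isostasy reduces to e = (Σt_A − Σt_B) − (Σ(ρt)_A − Σ(ρt)_B) / ρ_m.
Σt_A = 36.642 km; Σt_B = 35.39 km; Σ(ρt)_A = 101194.272; Σ(ρt)_B = 102457.4 (in km·kg m⁻³).
e = (36.642 − 35.39) − (101194.272 − 102457.4) / 3300 = 1.63 km.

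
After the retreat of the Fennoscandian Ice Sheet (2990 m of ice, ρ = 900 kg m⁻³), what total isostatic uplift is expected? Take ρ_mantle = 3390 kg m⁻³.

Removing the load lets mantle flow back in; uplift u satisfies ρ_ice t = ρ_m u.
u = t ρ_ice/ρ_m = 2990 m × 900/3390 = 794 m.

794 m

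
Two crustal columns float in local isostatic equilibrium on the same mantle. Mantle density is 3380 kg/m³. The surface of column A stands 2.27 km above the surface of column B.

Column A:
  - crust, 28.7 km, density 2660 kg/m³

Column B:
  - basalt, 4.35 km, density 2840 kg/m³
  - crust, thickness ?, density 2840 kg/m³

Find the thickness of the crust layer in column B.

19.7 km

Take the compensation level at the base of the deeper column (depth z_c below the surface of column A) and equate Σ ρ_i t_i down to z_c; mantle fills any gap and the z_c terms cancel.
Column A: 28.7×2660 + (z_c − 28.7)×3380
Column B: 2.27×0 + 4.35×2840 + x×2840 + (z_c − 2.27 − 4.35 − x)×3380
The z_c×3380 term appears on both sides and cancels. Collect the known terms of each column as K = Σ(ρt)_known − 3380 × (depth of known layers): K_A = 76342 − 3380×28.7 = −20664; K_B = 12354 − 3380×(2.27 + 4.35) = −10021.6.
Balance: K_A = K_B − x×(3380 − 2840), so x = (K_B − K_A)/(3380 − 2840) = 10642.4/540 = 19.7 km.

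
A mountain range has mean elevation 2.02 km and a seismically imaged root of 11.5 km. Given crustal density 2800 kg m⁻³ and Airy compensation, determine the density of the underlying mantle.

Airy balance: ρ_c h = (ρ_m − ρ_c) r → ρ_m = ρ_c (1 + h/r).
ρ_m = 2800 × (1 + 2.02 km/11.5 km) = 3290 kg m⁻³.

3290 kg m⁻³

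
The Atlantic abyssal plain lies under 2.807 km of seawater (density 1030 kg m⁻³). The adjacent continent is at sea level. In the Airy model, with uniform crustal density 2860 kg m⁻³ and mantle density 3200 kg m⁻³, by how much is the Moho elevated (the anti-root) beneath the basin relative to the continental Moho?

For local isostatic compensation: replacing crust with seawater at the top is compensated by replacing crust with mantle at the base: d (ρ_c − ρ_w) = a (ρ_m − ρ_c).
a = d (ρ_c − ρ_w)/(ρ_m − ρ_c) = 2.807 km × 1830/340 = 15.1 km.

15.1 km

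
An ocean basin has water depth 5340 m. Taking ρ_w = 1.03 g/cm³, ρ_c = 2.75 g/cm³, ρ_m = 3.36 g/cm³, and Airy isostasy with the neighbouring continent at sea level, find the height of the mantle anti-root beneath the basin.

15100 m

Isostatic balance requires: replacing crust with seawater at the top is compensated by replacing crust with mantle at the base: d (ρ_c − ρ_w) = a (ρ_m − ρ_c).
a = d (ρ_c − ρ_w)/(ρ_m − ρ_c) = 5340 m × 1.72/0.61 = 15100 m.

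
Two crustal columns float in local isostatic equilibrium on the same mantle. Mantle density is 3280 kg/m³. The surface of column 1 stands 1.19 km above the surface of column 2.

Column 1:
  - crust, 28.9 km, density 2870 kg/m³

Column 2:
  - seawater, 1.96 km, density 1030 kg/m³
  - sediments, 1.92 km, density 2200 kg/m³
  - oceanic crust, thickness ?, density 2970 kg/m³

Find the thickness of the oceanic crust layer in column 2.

Take the compensation level at the base of the deeper column (depth z_c below the surface of column 1) and equate Σ ρ_i t_i down to z_c; mantle fills any gap and the z_c terms cancel.
Column 1: 28.9×2870 + (z_c − 28.9)×3280
Column 2: 1.19×0 + 1.96×1030 + 1.92×2200 + x×2970 + (z_c − 1.19 − 3.88 − x)×3280
The z_c×3280 term appears on both sides and cancels. Collect the known terms of each column as K = Σ(ρt)_known − 3280 × (depth of known layers): K_1 = 82943 − 3280×28.9 = −11849; K_2 = 6242.8 − 3280×(1.19 + 3.88) = −10386.8.
Balance: K_1 = K_2 − x×(3280 − 2970), so x = (K_2 − K_1)/(3280 − 2970) = 1462.2/310 = 4.72 km.

4.72 km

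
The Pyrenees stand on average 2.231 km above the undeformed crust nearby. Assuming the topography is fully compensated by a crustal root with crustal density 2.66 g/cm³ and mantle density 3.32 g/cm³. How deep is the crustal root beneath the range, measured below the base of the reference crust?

In Airy isostatic equilibrium: the weight of the topography is balanced by the buoyancy of the root, ρ_c h = (ρ_m − ρ_c) r.
r = h · ρ_c / (ρ_m − ρ_c) = 2.231 km × 2.66 / (3.32 − 2.66) = 8.99 km.

8.99 km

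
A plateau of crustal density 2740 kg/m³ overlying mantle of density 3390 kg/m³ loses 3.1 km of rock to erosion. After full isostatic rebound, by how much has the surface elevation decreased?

Rebound u = e ρ_c/ρ_m = 3.1 km × 2740/3390 = 2.506 km.
Net surface drop = e − u = 3.1 km − 2.506 km = e (ρ_m − ρ_c)/ρ_m = 0.594 km.

0.594 km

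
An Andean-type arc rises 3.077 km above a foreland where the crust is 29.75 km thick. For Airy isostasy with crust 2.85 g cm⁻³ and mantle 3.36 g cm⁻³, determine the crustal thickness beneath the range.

Root depth r = h ρ_c / (ρ_m − ρ_c) = 3.077 km × 2.85 / 0.51 = 17.2 km.
Total thickness = T + h + r = 29.75 km + 3.077 km + 17.2 km = 50 km.

50 km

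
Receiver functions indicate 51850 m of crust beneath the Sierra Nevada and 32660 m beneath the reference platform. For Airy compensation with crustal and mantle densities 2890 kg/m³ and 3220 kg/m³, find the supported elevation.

1970 m

Excess crust Δ = 51850 m − 32660 m = 19190 m, split between elevation h and root r with h + r = Δ.
Airy balance ρ_c h = (ρ_m − ρ_c) r gives r = h ρ_c/(ρ_m − ρ_c), so h (1 + ρ_c/(ρ_m − ρ_c)) = Δ, i.e. h = Δ (ρ_m − ρ_c)/ρ_m.
h = 19190 m × 330/3220 = 1970 m.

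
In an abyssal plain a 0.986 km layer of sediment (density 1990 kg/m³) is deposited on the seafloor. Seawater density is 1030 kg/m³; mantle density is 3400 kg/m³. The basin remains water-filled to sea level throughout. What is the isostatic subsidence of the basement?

0.399 km

Submarine loading: the sediment displaces seawater, and the subsidence is in turn flooded, so s (ρ_m − ρ_w) = t (ρ_sed − ρ_w).
s = 0.986 km × (1990 − 1030) / (3400 − 1030) = 0.399 km.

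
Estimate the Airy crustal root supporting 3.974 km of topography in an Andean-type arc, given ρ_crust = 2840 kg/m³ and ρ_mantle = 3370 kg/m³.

Isostatic balance requires: the weight of the topography is balanced by the buoyancy of the root, ρ_c h = (ρ_m − ρ_c) r.
r = h · ρ_c / (ρ_m − ρ_c) = 3.974 km × 2840 / (3370 − 2840) = 21.3 km.

21.3 km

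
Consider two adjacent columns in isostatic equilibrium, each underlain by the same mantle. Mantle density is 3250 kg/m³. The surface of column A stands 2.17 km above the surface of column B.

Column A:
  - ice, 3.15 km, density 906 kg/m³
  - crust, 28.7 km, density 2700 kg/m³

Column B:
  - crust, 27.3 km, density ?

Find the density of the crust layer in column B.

Take the compensation level at the base of the deeper column (depth z_c below the surface of column A) and equate Σ ρ_i t_i down to z_c; mantle fills any gap and the z_c terms cancel.
Column A: 3.15×906 + 28.7×2700 + (z_c − 31.85)×3250
Column B: 2.17×0 + 27.3×ρ + (z_c − 2.17 − 27.3)×3250
The z_c×3250 term appears on both sides and cancels. Collect the known terms of each column as K = Σ(ρt)_known − 3250 × (depth of known layers): K_A = 80343.9 − 3250×31.85 = −23168.6; K_B = 0 − 3250×(2.17 + 27.3) = −95777.5.
Balance: K_A = K_B + 27.3×ρ, so ρ = (K_A − K_B)/27.3 = 72608.9/27.3 = 2660 kg/m³.

2660 kg/m³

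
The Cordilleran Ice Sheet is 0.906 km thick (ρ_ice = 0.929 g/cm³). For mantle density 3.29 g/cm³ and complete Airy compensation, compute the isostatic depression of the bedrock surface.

Isostatic balance requires: the ice load ρ_ice t is balanced by mantle displaced below, ρ_m s.
s = t ρ_ice / ρ_m = 0.906 km × 0.929/3.29 = 0.256 km.

0.256 km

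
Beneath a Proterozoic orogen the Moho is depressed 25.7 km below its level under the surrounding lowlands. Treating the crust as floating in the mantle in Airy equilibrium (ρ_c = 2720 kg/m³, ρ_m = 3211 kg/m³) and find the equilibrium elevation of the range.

Isostatic balance requires: ρ_c h = (ρ_m − ρ_c) r.
h = r (ρ_m − ρ_c) / ρ_c = 25.7 km × (3211 − 2720) / 2720 = 4.64 km.

4.64 km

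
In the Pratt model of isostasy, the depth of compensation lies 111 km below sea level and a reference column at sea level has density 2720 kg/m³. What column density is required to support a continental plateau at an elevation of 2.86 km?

2650 kg/m³

Pratt balance: ρ_ref D = ρ (D + h).
ρ = ρ_ref D/(D + h) = 2720 × 111 km/(111 km + 2.86 km) = 2650 kg/m³.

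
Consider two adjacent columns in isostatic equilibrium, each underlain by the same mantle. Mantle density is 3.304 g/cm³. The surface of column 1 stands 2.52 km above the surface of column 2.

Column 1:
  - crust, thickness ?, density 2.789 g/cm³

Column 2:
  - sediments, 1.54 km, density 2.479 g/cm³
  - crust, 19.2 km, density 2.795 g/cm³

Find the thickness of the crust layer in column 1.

37.6 km

Take the compensation level at the base of the deeper column (depth z_c below the surface of column 1) and equate Σ ρ_i t_i down to z_c; mantle fills any gap and the z_c terms cancel.
Column 1: x×2.789 + (z_c − 0 − x)×3.304
Column 2: 2.52×0 + 1.54×2.479 + 19.2×2.795 + (z_c − 2.52 − 20.74)×3.304
The z_c×3.304 term appears on both sides and cancels. Collect the known terms of each column as K = Σ(ρt)_known − 3.304 × (depth of known layers): K_1 = 0 − 3.304×0 = 0; K_2 = 57.48166 − 3.304×(2.52 + 20.74) = −19.36938.
Balance: K_1 − x×(3.304 − 2.789) = K_2, so x = (K_1 − K_2)/(3.304 − 2.789) = 19.3694/0.515 = 37.6 km.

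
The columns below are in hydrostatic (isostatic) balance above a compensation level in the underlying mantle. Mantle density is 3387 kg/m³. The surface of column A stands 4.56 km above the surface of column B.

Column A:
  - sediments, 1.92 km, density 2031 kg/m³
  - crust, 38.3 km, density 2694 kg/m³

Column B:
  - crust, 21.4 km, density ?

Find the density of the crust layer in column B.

Take the compensation level at the base of the deeper column (depth z_c below the surface of column A) and equate Σ ρ_i t_i down to z_c; mantle fills any gap and the z_c terms cancel.
Column A: 1.92×2031 + 38.3×2694 + (z_c − 40.22)×3387
Column B: 4.56×0 + 21.4×ρ + (z_c − 4.56 − 21.4)×3387
The z_c×3387 term appears on both sides and cancels. Collect the known terms of each column as K = Σ(ρt)_known − 3387 × (depth of known layers): K_A = 107079.72 − 3387×40.22 = −29145.42; K_B = 0 − 3387×(4.56 + 21.4) = −87926.52.
Balance: K_A = K_B + 21.4×ρ, so ρ = (K_A − K_B)/21.4 = 58781.1/21.4 = 2750 kg/m³.

2750 kg/m³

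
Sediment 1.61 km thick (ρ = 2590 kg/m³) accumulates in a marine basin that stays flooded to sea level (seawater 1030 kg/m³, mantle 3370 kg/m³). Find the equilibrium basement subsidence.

1.07 km

Submarine loading: the sediment displaces seawater, and the subsidence is in turn flooded, so s (ρ_m − ρ_w) = t (ρ_sed − ρ_w).
s = 1.61 km × (2590 − 1030) / (3370 − 1030) = 1.07 km.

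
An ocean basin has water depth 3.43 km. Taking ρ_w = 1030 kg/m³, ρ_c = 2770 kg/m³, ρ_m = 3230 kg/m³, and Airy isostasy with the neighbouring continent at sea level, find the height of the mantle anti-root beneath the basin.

13 km

Isostatic balance requires: replacing crust with seawater at the top is compensated by replacing crust with mantle at the base: d (ρ_c − ρ_w) = a (ρ_m − ρ_c).
a = d (ρ_c − ρ_w)/(ρ_m − ρ_c) = 3.43 km × 1740/460 = 13 km.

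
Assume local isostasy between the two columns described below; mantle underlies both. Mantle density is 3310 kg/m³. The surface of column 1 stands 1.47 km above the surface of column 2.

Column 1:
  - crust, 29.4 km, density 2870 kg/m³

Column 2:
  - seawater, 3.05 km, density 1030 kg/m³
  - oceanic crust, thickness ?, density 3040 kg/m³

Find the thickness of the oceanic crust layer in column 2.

4.13 km

Take the compensation level at the base of the deeper column (depth z_c below the surface of column 1) and equate Σ ρ_i t_i down to z_c; mantle fills any gap and the z_c terms cancel.
Column 1: 29.4×2870 + (z_c − 29.4)×3310
Column 2: 1.47×0 + 3.05×1030 + x×3040 + (z_c − 1.47 − 3.05 − x)×3310
The z_c×3310 term appears on both sides and cancels. Collect the known terms of each column as K = Σ(ρt)_known − 3310 × (depth of known layers): K_1 = 84378 − 3310×29.4 = −12936; K_2 = 3141.5 − 3310×(1.47 + 3.05) = −11819.7.
Balance: K_1 = K_2 − x×(3310 − 3040), so x = (K_2 − K_1)/(3310 − 3040) = 1116.3/270 = 4.13 km.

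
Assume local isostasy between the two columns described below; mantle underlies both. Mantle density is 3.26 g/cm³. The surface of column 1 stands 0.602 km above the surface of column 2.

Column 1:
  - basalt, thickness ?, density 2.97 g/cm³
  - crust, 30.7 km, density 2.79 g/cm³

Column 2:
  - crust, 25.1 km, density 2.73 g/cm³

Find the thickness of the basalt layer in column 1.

2.88 km

Take the compensation level at the base of the deeper column (depth z_c below the surface of column 1) and equate Σ ρ_i t_i down to z_c; mantle fills any gap and the z_c terms cancel.
Column 1: x×2.97 + 30.7×2.79 + (z_c − 30.7 − x)×3.26
Column 2: 0.602×0 + 25.1×2.73 + (z_c − 0.602 − 25.1)×3.26
The z_c×3.26 term appears on both sides and cancels. Collect the known terms of each column as K = Σ(ρt)_known − 3.26 × (depth of known layers): K_1 = 85.653 − 3.26×30.7 = −14.429; K_2 = 68.523 − 3.26×(0.602 + 25.1) = −15.26552.
Balance: K_1 − x×(3.26 − 2.97) = K_2, so x = (K_1 − K_2)/(3.26 − 2.97) = 0.83652/0.29 = 2.88 km.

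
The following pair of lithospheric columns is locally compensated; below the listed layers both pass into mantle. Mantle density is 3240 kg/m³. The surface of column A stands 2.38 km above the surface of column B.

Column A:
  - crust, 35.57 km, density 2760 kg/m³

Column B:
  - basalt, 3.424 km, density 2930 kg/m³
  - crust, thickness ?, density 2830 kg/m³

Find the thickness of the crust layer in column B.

Take the compensation level at the base of the deeper column (depth z_c below the surface of column A) and equate Σ ρ_i t_i down to z_c; mantle fills any gap and the z_c terms cancel.
Column A: 35.57×2760 + (z_c − 35.57)×3240
Column B: 2.38×0 + 3.424×2930 + x×2830 + (z_c − 2.38 − 3.424 − x)×3240
The z_c×3240 term appears on both sides and cancels. Collect the known terms of each column as K = Σ(ρt)_known − 3240 × (depth of known layers): K_A = 98173.2 − 3240×35.57 = −17073.6; K_B = 10032.32 − 3240×(2.38 + 3.424) = −8772.64.
Balance: K_A = K_B − x×(3240 − 2830), so x = (K_B − K_A)/(3240 − 2830) = 8300.96/410 = 20.2 km.

20.2 km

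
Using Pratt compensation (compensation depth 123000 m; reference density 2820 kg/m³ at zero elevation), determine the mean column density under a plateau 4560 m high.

Pratt balance: ρ_ref D = ρ (D + h).
ρ = ρ_ref D/(D + h) = 2820 × 123000 m/(123000 m + 4560 m) = 2720 kg/m³.

2720 kg/m³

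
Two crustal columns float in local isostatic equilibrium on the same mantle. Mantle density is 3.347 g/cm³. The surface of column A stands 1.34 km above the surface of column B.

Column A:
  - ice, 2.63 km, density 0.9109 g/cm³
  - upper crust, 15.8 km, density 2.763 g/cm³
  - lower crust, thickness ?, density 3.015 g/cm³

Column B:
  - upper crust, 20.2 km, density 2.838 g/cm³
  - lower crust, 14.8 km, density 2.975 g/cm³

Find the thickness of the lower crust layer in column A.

14 km

Take the compensation level at the base of the deeper column (depth z_c below the surface of column A) and equate Σ ρ_i t_i down to z_c; mantle fills any gap and the z_c terms cancel.
Column A: 2.63×0.9109 + 15.8×2.763 + x×3.015 + (z_c − 18.43 − x)×3.347
Column B: 1.34×0 + 20.2×2.838 + 14.8×2.975 + (z_c − 1.34 − 35)×3.347
The z_c×3.347 term appears on both sides and cancels. Collect the known terms of each column as K = Σ(ρt)_known − 3.347 × (depth of known layers): K_A = 46.051067 − 3.347×18.43 = −15.634143; K_B = 101.3576 − 3.347×(1.34 + 35) = −20.27238.
Balance: K_A − x×(3.347 − 3.015) = K_B, so x = (K_A − K_B)/(3.347 − 3.015) = 4.63824/0.332 = 14 km.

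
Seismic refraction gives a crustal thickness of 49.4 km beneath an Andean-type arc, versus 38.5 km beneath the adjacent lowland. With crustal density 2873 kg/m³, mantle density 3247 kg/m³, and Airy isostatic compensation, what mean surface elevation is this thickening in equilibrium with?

1.26 km

Excess crust Δ = 49.4 km − 38.5 km = 10.9 km, split between elevation h and root r with h + r = Δ.
Airy balance ρ_c h = (ρ_m − ρ_c) r gives r = h ρ_c/(ρ_m − ρ_c), so h (1 + ρ_c/(ρ_m − ρ_c)) = Δ, i.e. h = Δ (ρ_m − ρ_c)/ρ_m.
h = 10.9 km × 374/3247 = 1.26 km.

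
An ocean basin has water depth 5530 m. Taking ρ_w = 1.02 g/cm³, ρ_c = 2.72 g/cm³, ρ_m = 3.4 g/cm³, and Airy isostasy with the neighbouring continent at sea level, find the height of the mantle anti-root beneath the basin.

13800 m

Balancing pressure at the compensation depth: replacing crust with seawater at the top is compensated by replacing crust with mantle at the base: d (ρ_c − ρ_w) = a (ρ_m − ρ_c).
a = d (ρ_c − ρ_w)/(ρ_m − ρ_c) = 5530 m × 1.7/0.68 = 13800 m.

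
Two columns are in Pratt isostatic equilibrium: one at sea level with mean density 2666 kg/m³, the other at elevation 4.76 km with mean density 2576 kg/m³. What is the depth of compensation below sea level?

ρ_ref D = ρ (D + h) → D (ρ_ref − ρ) = ρ h.
D = ρ h/(ρ_ref − ρ) = 2576 × 4.76 km/(2666 − 2576) = 136 km.

136 km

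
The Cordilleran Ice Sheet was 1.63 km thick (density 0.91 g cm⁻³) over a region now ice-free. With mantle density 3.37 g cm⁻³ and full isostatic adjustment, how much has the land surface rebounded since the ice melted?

Removing the load lets mantle flow back in; uplift u satisfies ρ_ice t = ρ_m u.
u = t ρ_ice/ρ_m = 1.63 km × 0.91/3.37 = 0.44 km.

0.44 km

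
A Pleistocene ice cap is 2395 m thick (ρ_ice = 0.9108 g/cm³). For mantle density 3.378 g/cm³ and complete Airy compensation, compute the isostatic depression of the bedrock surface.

646 m

Balancing pressure at the compensation depth: the ice load ρ_ice t is balanced by mantle displaced below, ρ_m s.
s = t ρ_ice / ρ_m = 2395 m × 0.9108/3.378 = 646 m.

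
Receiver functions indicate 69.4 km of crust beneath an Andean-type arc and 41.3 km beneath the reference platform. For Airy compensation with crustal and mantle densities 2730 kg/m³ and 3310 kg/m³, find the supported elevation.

Excess crust Δ = 69.4 km − 41.3 km = 28.1 km, split between elevation h and root r with h + r = Δ.
Airy balance ρ_c h = (ρ_m − ρ_c) r gives r = h ρ_c/(ρ_m − ρ_c), so h (1 + ρ_c/(ρ_m − ρ_c)) = Δ, i.e. h = Δ (ρ_m − ρ_c)/ρ_m.
h = 28.1 km × 580/3310 = 4.92 km.

4.92 km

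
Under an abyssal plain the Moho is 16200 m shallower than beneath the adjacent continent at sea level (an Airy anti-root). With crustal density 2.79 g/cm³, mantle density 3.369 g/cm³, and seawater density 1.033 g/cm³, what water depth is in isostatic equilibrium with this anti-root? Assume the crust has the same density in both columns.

5340 m

Replacing a thickness d of crust by seawater at the top must be balanced by replacing crust with mantle at the base: d (ρ_c − ρ_w) = a (ρ_m − ρ_c).
d = a (ρ_m − ρ_c)/(ρ_c − ρ_w) = 16200 m × 0.579/1.757 = 5340 m.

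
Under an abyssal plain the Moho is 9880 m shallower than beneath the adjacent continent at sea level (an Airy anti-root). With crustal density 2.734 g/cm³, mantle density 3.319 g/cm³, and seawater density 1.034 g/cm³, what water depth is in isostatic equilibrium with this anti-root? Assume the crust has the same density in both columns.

3400 m

Replacing a thickness d of crust by seawater at the top must be balanced by replacing crust with mantle at the base: d (ρ_c − ρ_w) = a (ρ_m − ρ_c).
d = a (ρ_m − ρ_c)/(ρ_c − ρ_w) = 9880 m × 0.585/1.7 = 3400 m.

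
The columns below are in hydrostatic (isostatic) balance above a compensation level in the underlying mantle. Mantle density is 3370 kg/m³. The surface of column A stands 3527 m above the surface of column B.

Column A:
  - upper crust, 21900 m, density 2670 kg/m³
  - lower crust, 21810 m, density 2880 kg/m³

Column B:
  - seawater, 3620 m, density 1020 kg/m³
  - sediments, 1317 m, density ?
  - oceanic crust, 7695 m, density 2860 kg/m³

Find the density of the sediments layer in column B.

2080 kg/m³

Take the compensation level at the base of the deeper column (depth z_c below the surface of column A) and equate Σ ρ_i t_i down to z_c; mantle fills any gap and the z_c terms cancel.
Column A: 21900×2670 + 21810×2880 + (z_c − 43710)×3370
Column B: 3527×0 + 3620×1020 + 1317×ρ + 7695×2860 + (z_c − 3527 − 12632)×3370
The z_c×3370 term appears on both sides and cancels. Collect the known terms of each column as K = Σ(ρt)_known − 3370 × (depth of known layers): K_A = 121285800 − 3370×43710 = −26016900; K_B = 25700100 − 3370×(3527 + 12632) = −28755730.
Balance: K_A = K_B + 1317×ρ, so ρ = (K_A − K_B)/1317 = 2738830/1317 = 2080 kg/m³.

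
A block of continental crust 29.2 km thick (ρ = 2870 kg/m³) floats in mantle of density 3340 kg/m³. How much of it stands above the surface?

4.11 km

Floating equilibrium: submerged depth d = t ρ_obj/ρ_fluid = 29.2 km × 2870/3340 = 25.09 km.
Freeboard = t − d = 29.2 km − 25.09 km = 4.11 km.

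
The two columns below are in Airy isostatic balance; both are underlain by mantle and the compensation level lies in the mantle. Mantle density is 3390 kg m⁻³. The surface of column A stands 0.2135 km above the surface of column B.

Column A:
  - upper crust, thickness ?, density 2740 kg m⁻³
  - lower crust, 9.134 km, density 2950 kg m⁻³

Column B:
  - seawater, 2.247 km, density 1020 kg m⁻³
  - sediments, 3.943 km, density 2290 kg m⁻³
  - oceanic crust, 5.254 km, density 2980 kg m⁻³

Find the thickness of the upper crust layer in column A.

Take the compensation level at the base of the deeper column (depth z_c below the surface of column A) and equate Σ ρ_i t_i down to z_c; mantle fills any gap and the z_c terms cancel.
Column A: x×2740 + 9.134×2950 + (z_c − 9.134 − x)×3390
Column B: 0.2135×0 + 2.247×1020 + 3.943×2290 + 5.254×2980 + (z_c − 0.2135 − 11.444)×3390
The z_c×3390 term appears on both sides and cancels. Collect the known terms of each column as K = Σ(ρt)_known − 3390 × (depth of known layers): K_A = 26945.3 − 3390×9.134 = −4018.96; K_B = 26978.33 − 3390×(0.2135 + 11.444) = −12540.595.
Balance: K_A − x×(3390 − 2740) = K_B, so x = (K_A − K_B)/(3390 − 2740) = 8521.64/650 = 13.1 km.

13.1 km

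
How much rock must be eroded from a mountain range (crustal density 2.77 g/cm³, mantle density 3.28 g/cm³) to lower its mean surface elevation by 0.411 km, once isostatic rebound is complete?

2.64 km

Net drop Δ = e − u = e − e ρ_c/ρ_m = e (ρ_m − ρ_c)/ρ_m.
e = Δ ρ_m/(ρ_m − ρ_c) = 0.411 km × 3.28/0.51 = 2.64 km.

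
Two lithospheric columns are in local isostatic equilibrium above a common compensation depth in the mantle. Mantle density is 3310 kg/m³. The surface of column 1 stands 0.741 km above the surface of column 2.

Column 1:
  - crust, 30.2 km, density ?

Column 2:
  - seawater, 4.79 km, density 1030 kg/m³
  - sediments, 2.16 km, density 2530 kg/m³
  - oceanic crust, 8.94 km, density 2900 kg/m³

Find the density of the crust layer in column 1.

Take the compensation level at the base of the deeper column (depth z_c below the surface of column 1) and equate Σ ρ_i t_i down to z_c; mantle fills any gap and the z_c terms cancel.
Column 1: 30.2×ρ + (z_c − 30.2)×3310
Column 2: 0.741×0 + 4.79×1030 + 2.16×2530 + 8.94×2900 + (z_c − 0.741 − 15.89)×3310
The z_c×3310 term appears on both sides and cancels. Collect the known terms of each column as K = Σ(ρt)_known − 3310 × (depth of known layers): K_1 = 0 − 3310×30.2 = −99962; K_2 = 36324.5 − 3310×(0.741 + 15.89) = −18724.11.
Balance: K_1 + 30.2×ρ = K_2, so ρ = (K_2 − K_1)/30.2 = 81237.9/30.2 = 2690 kg/m³.

2690 kg/m³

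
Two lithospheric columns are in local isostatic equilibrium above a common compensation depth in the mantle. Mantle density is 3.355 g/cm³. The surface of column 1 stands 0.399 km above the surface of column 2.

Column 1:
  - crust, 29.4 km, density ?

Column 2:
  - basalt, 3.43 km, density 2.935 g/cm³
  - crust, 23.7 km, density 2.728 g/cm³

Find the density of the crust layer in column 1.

Take the compensation level at the base of the deeper column (depth z_c below the surface of column 1) and equate Σ ρ_i t_i down to z_c; mantle fills any gap and the z_c terms cancel.
Column 1: 29.4×ρ + (z_c − 29.4)×3.355
Column 2: 0.399×0 + 3.43×2.935 + 23.7×2.728 + (z_c − 0.399 − 27.13)×3.355
The z_c×3.355 term appears on both sides and cancels. Collect the known terms of each column as K = Σ(ρt)_known − 3.355 × (depth of known layers): K_1 = 0 − 3.355×29.4 = −98.637; K_2 = 74.72065 − 3.355×(0.399 + 27.13) = −17.639145.
Balance: K_1 + 29.4×ρ = K_2, so ρ = (K_2 − K_1)/29.4 = 80.9979/29.4 = 2.76 g/cm³.

2.76 g/cm³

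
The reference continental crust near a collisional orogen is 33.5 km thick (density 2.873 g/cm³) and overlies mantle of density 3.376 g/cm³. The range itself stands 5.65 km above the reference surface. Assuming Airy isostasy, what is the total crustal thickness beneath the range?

Root depth r = h ρ_c / (ρ_m − ρ_c) = 5.65 km × 2.873 / 0.503 = 32.27 km.
Total thickness = T + h + r = 33.5 km + 5.65 km + 32.27 km = 71.4 km.

71.4 km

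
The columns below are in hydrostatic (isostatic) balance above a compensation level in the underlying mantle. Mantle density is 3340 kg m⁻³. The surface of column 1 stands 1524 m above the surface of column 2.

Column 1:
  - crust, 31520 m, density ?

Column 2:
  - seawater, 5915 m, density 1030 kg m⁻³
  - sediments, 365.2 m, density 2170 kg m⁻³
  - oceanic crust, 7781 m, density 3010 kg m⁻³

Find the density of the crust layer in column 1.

Take the compensation level at the base of the deeper column (depth z_c below the surface of column 1) and equate Σ ρ_i t_i down to z_c; mantle fills any gap and the z_c terms cancel.
Column 1: 31520×ρ + (z_c − 31520)×3340
Column 2: 1524×0 + 5915×1030 + 365.2×2170 + 7781×3010 + (z_c − 1524 − 14061.2)×3340
The z_c×3340 term appears on both sides and cancels. Collect the known terms of each column as K = Σ(ρt)_known − 3340 × (depth of known layers): K_1 = 0 − 3340×31520 = −105276800; K_2 = 30305744 − 3340×(1524 + 14061.2) = −21748824.
Balance: K_1 + 31520×ρ = K_2, so ρ = (K_2 − K_1)/31520 = 83528000/31520 = 2650 kg m⁻³.

2650 kg m⁻³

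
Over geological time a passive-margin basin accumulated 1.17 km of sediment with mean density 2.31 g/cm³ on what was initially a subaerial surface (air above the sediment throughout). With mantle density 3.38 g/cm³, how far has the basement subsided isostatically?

0.8 km

Subaerial load: s = t ρ_sed / ρ_m = 1.17 km × 2.31/3.38 = 0.8 km.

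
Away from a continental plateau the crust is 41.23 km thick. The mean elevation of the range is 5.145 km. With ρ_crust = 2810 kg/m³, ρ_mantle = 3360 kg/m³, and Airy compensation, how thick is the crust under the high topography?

72.7 km

Root depth r = h ρ_c / (ρ_m − ρ_c) = 5.145 km × 2810 / 550 = 26.29 km.
Total thickness = T + h + r = 41.23 km + 5.145 km + 26.29 km = 72.7 km.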